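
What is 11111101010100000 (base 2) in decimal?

Sum of powers of 2 for each 1-bit:
2^5 + 2^7 + 2^9 + 2^11 + 2^12 + 2^13 + 2^14 + 2^15 + 2^16
= 32 + 128 + 512 + 2048 + 4096 + 8192 + 16384 + 32768 + 65536
= 129696



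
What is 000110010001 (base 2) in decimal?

Sum of powers of 2 for each 1-bit:
2^0 + 2^4 + 2^7 + 2^8
= 1 + 16 + 128 + 256
= 401



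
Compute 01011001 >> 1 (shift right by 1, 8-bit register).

Original: 01011001 (decimal 89)
Shift right by 1 position
Drop the 1 low bit; fill with zero on the left
Result: 00101100 (decimal 44)
Equivalent: 89 >> 1 = 89 ÷ 2^1 = 44



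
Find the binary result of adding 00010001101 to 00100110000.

Add column by column from the right: bit + bit + carry-in; write the sum mod 2, carry 1 when the sum is 2 or 3.
carry:  00000000000
        00010001101
+       00100110000
-------------------
       000110111101
(the carry out of the leftmost column, 0, becomes the leading bit)
Decimal check:
  00010001101 = 128 + 8 + 4 + 1 = 141
  00100110000 = 256 + 32 + 16 = 304
  141 + 304 = 445, and 000110111101 = 256 + 128 + 32 + 16 + 8 + 4 + 1 = 445 ✓



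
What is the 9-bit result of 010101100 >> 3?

Original: 010101100 (decimal 172)
Shift right by 3 positions
Drop the 3 low bits; fill with zeros on the left
Result: 000010101 (decimal 21)
Equivalent: 172 >> 3 = 172 ÷ 2^3 = 21



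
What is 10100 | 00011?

OR: 1 when either bit is 1
  10100
| 00011
-------
  10111
Decimal: 20 | 3 = 23



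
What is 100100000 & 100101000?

AND: 1 only when both bits are 1
  100100000
& 100101000
-----------
  100100000
Decimal: 288 & 296 = 288



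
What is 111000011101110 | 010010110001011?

OR: 1 when either bit is 1
  111000011101110
| 010010110001011
-----------------
  111010111101111
Decimal: 28910 | 9611 = 30191



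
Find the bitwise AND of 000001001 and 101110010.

AND: 1 only when both bits are 1
  000001001
& 101110010
-----------
  000000000
Decimal: 9 & 370 = 0



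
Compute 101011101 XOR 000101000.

XOR: 1 when bits differ
  101011101
^ 000101000
-----------
  101110101
Decimal: 349 ^ 40 = 373



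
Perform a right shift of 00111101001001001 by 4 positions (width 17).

Original: 00111101001001001 (decimal 31305)
Shift right by 4 positions
Drop the 4 low bits; fill with zeros on the left
Result: 00000011110100100 (decimal 1956)
Equivalent: 31305 >> 4 = 31305 ÷ 2^4 = 1956



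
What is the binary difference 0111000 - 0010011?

Method 1 - Direct subtraction (column by column from the right: bit − bit − borrow-in; if negative, add 2 and borrow 1 from the next column):
borrow: 0001110
        0111000
-       0010011
---------------
        0100101

Method 2 - Add two's complement:
Two's complement of 0010011: invert → 1101100, add 1 → 1101101
  0111000
+ 1101101
---------
 10100101  (end carry out of the top bit = 1)
Discarding the end carry: 0100101
Decimal check:
  0111000 = 32 + 16 + 8 = 56
  0010011 = 16 + 2 + 1 = 19
  56 - 19 = 37, and 0100101 = 32 + 4 + 1 = 37 ✓



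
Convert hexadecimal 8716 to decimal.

Expand by place value (powers of 16):
8716 = 8 × 16^3 + 7 × 16^2 + 1 × 16^1 + 6 × 16^0
= 8 × 4096 + 7 × 256 + 1 × 16 + 6 × 1
= 32768 + 1792 + 16 + 6
= 34582



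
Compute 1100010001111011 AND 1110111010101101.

AND: 1 only when both bits are 1
  1100010001111011
& 1110111010101101
------------------
  1100010000101001
Decimal: 50299 & 61101 = 50217



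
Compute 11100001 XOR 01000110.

XOR: 1 when bits differ
  11100001
^ 01000110
----------
  10100111
Decimal: 225 ^ 70 = 167



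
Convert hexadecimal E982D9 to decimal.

Expand by place value (powers of 16):
Digit values: E = 14, D = 13
E982D9 = 14 × 16^5 + 9 × 16^4 + 8 × 16^3 + 2 × 16^2 + 13 × 16^1 + 9 × 16^0
= 14 × 1048576 + 9 × 65536 + 8 × 4096 + 2 × 256 + 13 × 16 + 9 × 1
= 14680064 + 589824 + 32768 + 512 + 208 + 9
= 15303385



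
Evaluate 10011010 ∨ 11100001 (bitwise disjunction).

OR: 1 when either bit is 1
  10011010
| 11100001
----------
  11111011
Decimal: 154 | 225 = 251



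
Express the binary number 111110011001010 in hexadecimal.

Group into 4-bit nibbles from right:
  0111 = 7
  1100 = C
  1100 = C
  1010 = A
Result: 7CCA



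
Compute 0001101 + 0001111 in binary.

Add column by column from the right: bit + bit + carry-in; write the sum mod 2, carry 1 when the sum is 2 or 3.
carry:  0011110
        0001101
+       0001111
---------------
       00011100
(the carry out of the leftmost column, 0, becomes the leading bit)
Decimal check:
  0001101 = 8 + 4 + 1 = 13
  0001111 = 8 + 4 + 2 + 1 = 15
  13 + 15 = 28, and 00011100 = 16 + 8 + 4 = 28 ✓



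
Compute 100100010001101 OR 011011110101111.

OR: 1 when either bit is 1
  100100010001101
| 011011110101111
-----------------
  111111110101111
Decimal: 18573 | 14255 = 32687



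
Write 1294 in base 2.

Using repeated division by 2:
1294 ÷ 2 = 647 remainder 0
647 ÷ 2 = 323 remainder 1
323 ÷ 2 = 161 remainder 1
161 ÷ 2 = 80 remainder 1
80 ÷ 2 = 40 remainder 0
40 ÷ 2 = 20 remainder 0
20 ÷ 2 = 10 remainder 0
10 ÷ 2 = 5 remainder 0
5 ÷ 2 = 2 remainder 1
2 ÷ 2 = 1 remainder 0
1 ÷ 2 = 0 remainder 1
Reading remainders bottom to top: 10100001110



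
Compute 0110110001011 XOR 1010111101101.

XOR: 1 when bits differ
  0110110001011
^ 1010111101101
---------------
  1100001100110
Decimal: 3467 ^ 5613 = 6246



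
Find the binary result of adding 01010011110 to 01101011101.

Add column by column from the right: bit + bit + carry-in; write the sum mod 2, carry 1 when the sum is 2 or 3.
carry:  10000111000
        01010011110
+       01101011101
-------------------
       010111111011
(the carry out of the leftmost column, 0, becomes the leading bit)
Decimal check:
  01010011110 = 512 + 128 + 16 + 8 + 4 + 2 = 670
  01101011101 = 512 + 256 + 64 + 16 + 8 + 4 + 1 = 861
  670 + 861 = 1531, and 010111111011 = 1024 + 256 + 128 + 64 + 32 + 16 + 8 + 2 + 1 = 1531 ✓



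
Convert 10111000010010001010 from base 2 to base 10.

Sum of powers of 2 for each 1-bit:
2^1 + 2^3 + 2^7 + 2^10 + 2^15 + 2^16 + 2^17 + 2^19
= 2 + 8 + 128 + 1024 + 32768 + 65536 + 131072 + 524288
= 754826



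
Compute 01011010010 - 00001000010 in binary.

Method 1 - Direct subtraction (column by column from the right: bit − bit − borrow-in; if negative, add 2 and borrow 1 from the next column):
borrow: 00000000000
        01011010010
-       00001000010
-------------------
        01010010000

Method 2 - Add two's complement:
Two's complement of 00001000010: invert → 11110111101, add 1 → 11110111110
  01011010010
+ 11110111110
-------------
 101010010000  (end carry out of the top bit = 1)
Discarding the end carry: 01010010000
Decimal check:
  01011010010 = 512 + 128 + 64 + 16 + 2 = 722
  00001000010 = 64 + 2 = 66
  722 - 66 = 656, and 01010010000 = 512 + 128 + 16 = 656 ✓



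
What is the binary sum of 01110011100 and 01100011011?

Add column by column from the right: bit + bit + carry-in; write the sum mod 2, carry 1 when the sum is 2 or 3.
carry:  11000110000
        01110011100
+       01100011011
-------------------
       011010110111
(the carry out of the leftmost column, 0, becomes the leading bit)
Decimal check:
  01110011100 = 512 + 256 + 128 + 16 + 8 + 4 = 924
  01100011011 = 512 + 256 + 16 + 8 + 2 + 1 = 795
  924 + 795 = 1719, and 011010110111 = 1024 + 512 + 128 + 32 + 16 + 4 + 2 + 1 = 1719 ✓



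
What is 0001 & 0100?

AND: 1 only when both bits are 1
  0001
& 0100
------
  0000
Decimal: 1 & 4 = 0



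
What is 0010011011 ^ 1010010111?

XOR: 1 when bits differ
  0010011011
^ 1010010111
------------
  1000001100
Decimal: 155 ^ 663 = 524



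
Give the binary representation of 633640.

Using repeated division by 2:
633640 ÷ 2 = 316820 remainder 0
316820 ÷ 2 = 158410 remainder 0
158410 ÷ 2 = 79205 remainder 0
79205 ÷ 2 = 39602 remainder 1
39602 ÷ 2 = 19801 remainder 0
19801 ÷ 2 = 9900 remainder 1
9900 ÷ 2 = 4950 remainder 0
4950 ÷ 2 = 2475 remainder 0
2475 ÷ 2 = 1237 remainder 1
1237 ÷ 2 = 618 remainder 1
618 ÷ 2 = 309 remainder 0
309 ÷ 2 = 154 remainder 1
154 ÷ 2 = 77 remainder 0
77 ÷ 2 = 38 remainder 1
38 ÷ 2 = 19 remainder 0
19 ÷ 2 = 9 remainder 1
9 ÷ 2 = 4 remainder 1
4 ÷ 2 = 2 remainder 0
2 ÷ 2 = 1 remainder 0
1 ÷ 2 = 0 remainder 1
Reading remainders bottom to top: 10011010101100101000



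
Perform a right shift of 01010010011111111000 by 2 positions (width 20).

Original: 01010010011111111000 (decimal 337912)
Shift right by 2 positions
Drop the 2 low bits; fill with zeros on the left
Result: 00010100100111111110 (decimal 84478)
Equivalent: 337912 >> 2 = 337912 ÷ 2^2 = 84478



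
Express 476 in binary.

Using repeated division by 2:
476 ÷ 2 = 238 remainder 0
238 ÷ 2 = 119 remainder 0
119 ÷ 2 = 59 remainder 1
59 ÷ 2 = 29 remainder 1
29 ÷ 2 = 14 remainder 1
14 ÷ 2 = 7 remainder 0
7 ÷ 2 = 3 remainder 1
3 ÷ 2 = 1 remainder 1
1 ÷ 2 = 0 remainder 1
Reading remainders bottom to top: 111011100



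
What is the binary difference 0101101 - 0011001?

Method 1 - Direct subtraction (column by column from the right: bit − bit − borrow-in; if negative, add 2 and borrow 1 from the next column):
borrow: 0100000
        0101101
-       0011001
---------------
        0010100

Method 2 - Add two's complement:
Two's complement of 0011001: invert → 1100110, add 1 → 1100111
  0101101
+ 1100111
---------
 10010100  (end carry out of the top bit = 1)
Discarding the end carry: 0010100
Decimal check:
  0101101 = 32 + 8 + 4 + 1 = 45
  0011001 = 16 + 8 + 1 = 25
  45 - 25 = 20, and 0010100 = 16 + 4 = 20 ✓



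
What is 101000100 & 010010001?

AND: 1 only when both bits are 1
  101000100
& 010010001
-----------
  000000000
Decimal: 324 & 145 = 0



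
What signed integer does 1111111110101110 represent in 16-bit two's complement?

Binary: 1111111110101110
Sign bit: 1 (negative)
Invert: 0000000001010001
Add 1:  0000000001010010
Magnitude: 0000000001010010 = 64 + 16 + 2 = 82
Value: -82



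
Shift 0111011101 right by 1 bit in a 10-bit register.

Original: 0111011101 (decimal 477)
Shift right by 1 position
Drop the 1 low bit; fill with zero on the left
Result: 0011101110 (decimal 238)
Equivalent: 477 >> 1 = 477 ÷ 2^1 = 238



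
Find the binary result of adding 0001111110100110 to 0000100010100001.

Add column by column from the right: bit + bit + carry-in; write the sum mod 2, carry 1 when the sum is 2 or 3.
carry:  0011111101000000
        0001111110100110
+       0000100010100001
------------------------
       00010100001000111
(the carry out of the leftmost column, 0, becomes the leading bit)
Decimal check:
  0001111110100110 = 4096 + 2048 + 1024 + 512 + 256 + 128 + 32 + 4 + 2 = 8102
  0000100010100001 = 2048 + 128 + 32 + 1 = 2209
  8102 + 2209 = 10311, and 00010100001000111 = 8192 + 2048 + 64 + 4 + 2 + 1 = 10311 ✓



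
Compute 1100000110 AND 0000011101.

AND: 1 only when both bits are 1
  1100000110
& 0000011101
------------
  0000000100
Decimal: 774 & 29 = 4



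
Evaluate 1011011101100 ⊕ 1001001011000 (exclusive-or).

XOR: 1 when bits differ
  1011011101100
^ 1001001011000
---------------
  0010010110100
Decimal: 5868 ^ 4696 = 1204



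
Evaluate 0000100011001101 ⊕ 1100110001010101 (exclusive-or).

XOR: 1 when bits differ
  0000100011001101
^ 1100110001010101
------------------
  1100010010011000
Decimal: 2253 ^ 52309 = 50328



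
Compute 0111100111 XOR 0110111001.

XOR: 1 when bits differ
  0111100111
^ 0110111001
------------
  0001011110
Decimal: 487 ^ 441 = 94



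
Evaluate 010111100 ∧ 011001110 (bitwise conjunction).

AND: 1 only when both bits are 1
  010111100
& 011001110
-----------
  010001100
Decimal: 188 & 206 = 140



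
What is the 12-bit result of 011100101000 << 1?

Original: 011100101000 (decimal 1832)
Shift left by 1 position
Append 1 zero on the right
Result: 111001010000 (decimal 3664)
Equivalent: 1832 << 1 = 1832 × 2^1 = 3664



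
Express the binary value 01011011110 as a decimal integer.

Sum of powers of 2 for each 1-bit:
2^1 + 2^2 + 2^3 + 2^4 + 2^6 + 2^7 + 2^9
= 2 + 4 + 8 + 16 + 64 + 128 + 512
= 734



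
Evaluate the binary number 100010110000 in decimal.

Sum of powers of 2 for each 1-bit:
2^4 + 2^5 + 2^7 + 2^11
= 16 + 32 + 128 + 2048
= 2224



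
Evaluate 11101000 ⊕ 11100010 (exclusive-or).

XOR: 1 when bits differ
  11101000
^ 11100010
----------
  00001010
Decimal: 232 ^ 226 = 10



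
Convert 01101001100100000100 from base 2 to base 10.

Sum of powers of 2 for each 1-bit:
2^2 + 2^8 + 2^11 + 2^12 + 2^15 + 2^17 + 2^18
= 4 + 256 + 2048 + 4096 + 32768 + 131072 + 262144
= 432388



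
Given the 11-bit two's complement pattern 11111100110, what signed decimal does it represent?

Binary: 11111100110
Sign bit: 1 (negative)
Invert: 00000011001
Add 1:  00000011010
Magnitude: 00000011010 = 16 + 8 + 2 = 26
Value: -26



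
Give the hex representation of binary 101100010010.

Group into 4-bit nibbles from right:
  1011 = B
  0001 = 1
  0010 = 2
Result: B12



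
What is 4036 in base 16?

Using repeated division by 16 (digits 10–15 are A–F):
4036 ÷ 16 = 252 remainder 4
252 ÷ 16 = 15 remainder 12 (C)
15 ÷ 16 = 0 remainder 15 (F)
Reading remainders bottom to top: FC4



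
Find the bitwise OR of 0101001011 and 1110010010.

OR: 1 when either bit is 1
  0101001011
| 1110010010
------------
  1111011011
Decimal: 331 | 914 = 987



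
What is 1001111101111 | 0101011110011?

OR: 1 when either bit is 1
  1001111101111
| 0101011110011
---------------
  1101111111111
Decimal: 5103 | 2803 = 7167



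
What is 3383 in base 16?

Using repeated division by 16 (digits 10–15 are A–F):
3383 ÷ 16 = 211 remainder 7
211 ÷ 16 = 13 remainder 3
13 ÷ 16 = 0 remainder 13 (D)
Reading remainders bottom to top: D37



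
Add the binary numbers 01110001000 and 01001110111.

Add column by column from the right: bit + bit + carry-in; write the sum mod 2, carry 1 when the sum is 2 or 3.
carry:  10000000000
        01110001000
+       01001110111
-------------------
       010111111111
(the carry out of the leftmost column, 0, becomes the leading bit)
Decimal check:
  01110001000 = 512 + 256 + 128 + 8 = 904
  01001110111 = 512 + 64 + 32 + 16 + 4 + 2 + 1 = 631
  904 + 631 = 1535, and 010111111111 = 1024 + 256 + 128 + 64 + 32 + 16 + 8 + 4 + 2 + 1 = 1535 ✓



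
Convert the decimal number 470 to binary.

Using repeated division by 2:
470 ÷ 2 = 235 remainder 0
235 ÷ 2 = 117 remainder 1
117 ÷ 2 = 58 remainder 1
58 ÷ 2 = 29 remainder 0
29 ÷ 2 = 14 remainder 1
14 ÷ 2 = 7 remainder 0
7 ÷ 2 = 3 remainder 1
3 ÷ 2 = 1 remainder 1
1 ÷ 2 = 0 remainder 1
Reading remainders bottom to top: 111010110



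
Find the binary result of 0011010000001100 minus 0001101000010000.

Method 1 - Direct subtraction (column by column from the right: bit − bit − borrow-in; if negative, add 2 and borrow 1 from the next column):
borrow: 0011011111100000
        0011010000001100
-       0001101000010000
------------------------
        0001100111111100

Method 2 - Add two's complement:
Two's complement of 0001101000010000: invert → 1110010111101111, add 1 → 1110010111110000
  0011010000001100
+ 1110010111110000
------------------
 10001100111111100  (end carry out of the top bit = 1)
Discarding the end carry: 0001100111111100
Decimal check:
  0011010000001100 = 8192 + 4096 + 1024 + 8 + 4 = 13324
  0001101000010000 = 4096 + 2048 + 512 + 16 = 6672
  13324 - 6672 = 6652, and 0001100111111100 = 4096 + 2048 + 256 + 128 + 64 + 32 + 16 + 8 + 4 = 6652 ✓



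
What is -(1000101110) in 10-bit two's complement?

Original (sign bit 1, negative): 1000101110
Step 1 - Invert all bits: 0111010001
Step 2 - Add 1: 0111010010
Verification: 1000101110 + 0111010010 = 10000000000; discarding the end carry (carry out of the top bit) leaves the 10-bit value 0000000000, as required for x + (-x)



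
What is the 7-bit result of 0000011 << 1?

Original: 0000011 (decimal 3)
Shift left by 1 position
Append 1 zero on the right
Result: 0000110 (decimal 6)
Equivalent: 3 << 1 = 3 × 2^1 = 6



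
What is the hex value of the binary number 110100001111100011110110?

Group into 4-bit nibbles from right:
  1101 = D
  0000 = 0
  1111 = F
  1000 = 8
  1111 = F
  0110 = 6
Result: D0F8F6



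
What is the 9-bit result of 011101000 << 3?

Original: 011101000 (decimal 232)
Shift left by 3 positions
Append 3 zeros on the right and drop the 3 high bits that overflow the 9-bit width
Result: 101000000 (decimal 320)
Equivalent: 232 << 3 = 232 × 2^3 = 1856, truncated to 9 bits = 320



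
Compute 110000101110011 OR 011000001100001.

OR: 1 when either bit is 1
  110000101110011
| 011000001100001
-----------------
  111000101110011
Decimal: 24947 | 12385 = 29043



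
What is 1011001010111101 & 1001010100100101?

AND: 1 only when both bits are 1
  1011001010111101
& 1001010100100101
------------------
  1001000000100101
Decimal: 45757 & 38181 = 36901



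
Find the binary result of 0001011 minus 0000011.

Method 1 - Direct subtraction (column by column from the right: bit − bit − borrow-in; if negative, add 2 and borrow 1 from the next column):
borrow: 0000000
        0001011
-       0000011
---------------
        0001000

Method 2 - Add two's complement:
Two's complement of 0000011: invert → 1111100, add 1 → 1111101
  0001011
+ 1111101
---------
 10001000  (end carry out of the top bit = 1)
Discarding the end carry: 0001000
Decimal check:
  0001011 = 8 + 2 + 1 = 11
  0000011 = 2 + 1 = 3
  11 - 3 = 8, and 0001000 = 8 ✓



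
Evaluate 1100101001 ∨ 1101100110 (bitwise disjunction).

OR: 1 when either bit is 1
  1100101001
| 1101100110
------------
  1101101111
Decimal: 809 | 870 = 879



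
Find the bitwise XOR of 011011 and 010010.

XOR: 1 when bits differ
  011011
^ 010010
--------
  001001
Decimal: 27 ^ 18 = 9



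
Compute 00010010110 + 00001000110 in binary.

Add column by column from the right: bit + bit + carry-in; write the sum mod 2, carry 1 when the sum is 2 or 3.
carry:  00000001100
        00010010110
+       00001000110
-------------------
       000011011100
(the carry out of the leftmost column, 0, becomes the leading bit)
Decimal check:
  00010010110 = 128 + 16 + 4 + 2 = 150
  00001000110 = 64 + 4 + 2 = 70
  150 + 70 = 220, and 000011011100 = 128 + 64 + 16 + 8 + 4 = 220 ✓



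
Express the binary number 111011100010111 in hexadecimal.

Group into 4-bit nibbles from right:
  0111 = 7
  0111 = 7
  0001 = 1
  0111 = 7
Result: 7717



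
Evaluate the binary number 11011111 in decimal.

Sum of powers of 2 for each 1-bit:
2^0 + 2^1 + 2^2 + 2^3 + 2^4 + 2^6 + 2^7
= 1 + 2 + 4 + 8 + 16 + 64 + 128
= 223



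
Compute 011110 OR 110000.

OR: 1 when either bit is 1
  011110
| 110000
--------
  111110
Decimal: 30 | 48 = 62



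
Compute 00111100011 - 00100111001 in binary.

Method 1 - Direct subtraction (column by column from the right: bit − bit − borrow-in; if negative, add 2 and borrow 1 from the next column):
borrow: 00001110000
        00111100011
-       00100111001
-------------------
        00010101010

Method 2 - Add two's complement:
Two's complement of 00100111001: invert → 11011000110, add 1 → 11011000111
  00111100011
+ 11011000111
-------------
 100010101010  (end carry out of the top bit = 1)
Discarding the end carry: 00010101010
Decimal check:
  00111100011 = 256 + 128 + 64 + 32 + 2 + 1 = 483
  00100111001 = 256 + 32 + 16 + 8 + 1 = 313
  483 - 313 = 170, and 00010101010 = 128 + 32 + 8 + 2 = 170 ✓



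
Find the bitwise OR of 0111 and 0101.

OR: 1 when either bit is 1
  0111
| 0101
------
  0111
Decimal: 7 | 5 = 7



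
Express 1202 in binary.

Using repeated division by 2:
1202 ÷ 2 = 601 remainder 0
601 ÷ 2 = 300 remainder 1
300 ÷ 2 = 150 remainder 0
150 ÷ 2 = 75 remainder 0
75 ÷ 2 = 37 remainder 1
37 ÷ 2 = 18 remainder 1
18 ÷ 2 = 9 remainder 0
9 ÷ 2 = 4 remainder 1
4 ÷ 2 = 2 remainder 0
2 ÷ 2 = 1 remainder 0
1 ÷ 2 = 0 remainder 1
Reading remainders bottom to top: 10010110010



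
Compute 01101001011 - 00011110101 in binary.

Method 1 - Direct subtraction (column by column from the right: bit − bit − borrow-in; if negative, add 2 and borrow 1 from the next column):
borrow: 00111101000
        01101001011
-       00011110101
-------------------
        01001010110

Method 2 - Add two's complement:
Two's complement of 00011110101: invert → 11100001010, add 1 → 11100001011
  01101001011
+ 11100001011
-------------
 101001010110  (end carry out of the top bit = 1)
Discarding the end carry: 01001010110
Decimal check:
  01101001011 = 512 + 256 + 64 + 8 + 2 + 1 = 843
  00011110101 = 128 + 64 + 32 + 16 + 4 + 1 = 245
  843 - 245 = 598, and 01001010110 = 512 + 64 + 16 + 4 + 2 = 598 ✓



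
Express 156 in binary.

Using repeated division by 2:
156 ÷ 2 = 78 remainder 0
78 ÷ 2 = 39 remainder 0
39 ÷ 2 = 19 remainder 1
19 ÷ 2 = 9 remainder 1
9 ÷ 2 = 4 remainder 1
4 ÷ 2 = 2 remainder 0
2 ÷ 2 = 1 remainder 0
1 ÷ 2 = 0 remainder 1
Reading remainders bottom to top: 10011100



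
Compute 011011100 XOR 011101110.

XOR: 1 when bits differ
  011011100
^ 011101110
-----------
  000110010
Decimal: 220 ^ 238 = 50



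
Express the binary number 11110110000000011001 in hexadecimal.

Group into 4-bit nibbles from right:
  1111 = F
  0110 = 6
  0000 = 0
  0001 = 1
  1001 = 9
Result: F6019



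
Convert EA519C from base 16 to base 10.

Expand by place value (powers of 16):
Digit values: E = 14, A = 10, C = 12
EA519C = 14 × 16^5 + 10 × 16^4 + 5 × 16^3 + 1 × 16^2 + 9 × 16^1 + 12 × 16^0
= 14 × 1048576 + 10 × 65536 + 5 × 4096 + 1 × 256 + 9 × 16 + 12 × 1
= 14680064 + 655360 + 20480 + 256 + 144 + 12
= 15356316



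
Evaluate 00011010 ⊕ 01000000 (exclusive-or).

XOR: 1 when bits differ
  00011010
^ 01000000
----------
  01011010
Decimal: 26 ^ 64 = 90



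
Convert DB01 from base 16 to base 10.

Expand by place value (powers of 16):
Digit values: D = 13, B = 11
DB01 = 13 × 16^3 + 11 × 16^2 + 0 × 16^1 + 1 × 16^0
= 13 × 4096 + 11 × 256 + 0 × 16 + 1 × 1
= 53248 + 2816 + 0 + 1
= 56065



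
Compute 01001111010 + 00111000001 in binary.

Add column by column from the right: bit + bit + carry-in; write the sum mod 2, carry 1 when the sum is 2 or 3.
carry:  11110000000
        01001111010
+       00111000001
-------------------
       010000111011
(the carry out of the leftmost column, 0, becomes the leading bit)
Decimal check:
  01001111010 = 512 + 64 + 32 + 16 + 8 + 2 = 634
  00111000001 = 256 + 128 + 64 + 1 = 449
  634 + 449 = 1083, and 010000111011 = 1024 + 32 + 16 + 8 + 2 + 1 = 1083 ✓



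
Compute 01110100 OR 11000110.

OR: 1 when either bit is 1
  01110100
| 11000110
----------
  11110110
Decimal: 116 | 198 = 246



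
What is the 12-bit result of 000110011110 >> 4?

Original: 000110011110 (decimal 414)
Shift right by 4 positions
Drop the 4 low bits; fill with zeros on the left
Result: 000000011001 (decimal 25)
Equivalent: 414 >> 4 = 414 ÷ 2^4 = 25



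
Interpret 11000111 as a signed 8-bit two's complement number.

Binary: 11000111
Sign bit: 1 (negative)
Invert: 00111000
Add 1:  00111001
Magnitude: 00111001 = 32 + 16 + 8 + 1 = 57
Value: -57



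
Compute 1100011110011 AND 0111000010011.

AND: 1 only when both bits are 1
  1100011110011
& 0111000010011
---------------
  0100000010011
Decimal: 6387 & 3603 = 2067



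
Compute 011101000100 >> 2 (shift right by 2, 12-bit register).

Original: 011101000100 (decimal 1860)
Shift right by 2 positions
Drop the 2 low bits; fill with zeros on the left
Result: 000111010001 (decimal 465)
Equivalent: 1860 >> 2 = 1860 ÷ 2^2 = 465



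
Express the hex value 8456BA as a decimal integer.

Expand by place value (powers of 16):
Digit values: B = 11, A = 10
8456BA = 8 × 16^5 + 4 × 16^4 + 5 × 16^3 + 6 × 16^2 + 11 × 16^1 + 10 × 16^0
= 8 × 1048576 + 4 × 65536 + 5 × 4096 + 6 × 256 + 11 × 16 + 10 × 1
= 8388608 + 262144 + 20480 + 1536 + 176 + 10
= 8672954



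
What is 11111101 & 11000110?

AND: 1 only when both bits are 1
  11111101
& 11000110
----------
  11000100
Decimal: 253 & 198 = 196



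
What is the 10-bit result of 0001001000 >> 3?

Original: 0001001000 (decimal 72)
Shift right by 3 positions
Drop the 3 low bits; fill with zeros on the left
Result: 0000001001 (decimal 9)
Equivalent: 72 >> 3 = 72 ÷ 2^3 = 9



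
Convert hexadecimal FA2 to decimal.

Expand by place value (powers of 16):
Digit values: F = 15, A = 10
FA2 = 15 × 16^2 + 10 × 16^1 + 2 × 16^0
= 15 × 256 + 10 × 16 + 2 × 1
= 3840 + 160 + 2
= 4002



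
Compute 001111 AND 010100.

AND: 1 only when both bits are 1
  001111
& 010100
--------
  000100
Decimal: 15 & 20 = 4



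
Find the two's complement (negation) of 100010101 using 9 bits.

Original (sign bit 1, negative): 100010101
Step 1 - Invert all bits: 011101010
Step 2 - Add 1: 011101011
Verification: 100010101 + 011101011 = 1000000000; discarding the end carry (carry out of the top bit) leaves the 9-bit value 000000000, as required for x + (-x)



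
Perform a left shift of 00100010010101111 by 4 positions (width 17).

Original: 00100010010101111 (decimal 17583)
Shift left by 4 positions
Append 4 zeros on the right and drop the 4 high bits that overflow the 17-bit width
Result: 00100101011110000 (decimal 19184)
Equivalent: 17583 << 4 = 17583 × 2^4 = 281328, truncated to 17 bits = 19184



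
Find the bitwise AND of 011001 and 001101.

AND: 1 only when both bits are 1
  011001
& 001101
--------
  001001
Decimal: 25 & 13 = 9



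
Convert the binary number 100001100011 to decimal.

Sum of powers of 2 for each 1-bit:
2^0 + 2^1 + 2^5 + 2^6 + 2^11
= 1 + 2 + 32 + 64 + 2048
= 2147



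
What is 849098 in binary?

Using repeated division by 2:
849098 ÷ 2 = 424549 remainder 0
424549 ÷ 2 = 212274 remainder 1
212274 ÷ 2 = 106137 remainder 0
106137 ÷ 2 = 53068 remainder 1
53068 ÷ 2 = 26534 remainder 0
26534 ÷ 2 = 13267 remainder 0
13267 ÷ 2 = 6633 remainder 1
6633 ÷ 2 = 3316 remainder 1
3316 ÷ 2 = 1658 remainder 0
1658 ÷ 2 = 829 remainder 0
829 ÷ 2 = 414 remainder 1
414 ÷ 2 = 207 remainder 0
207 ÷ 2 = 103 remainder 1
103 ÷ 2 = 51 remainder 1
51 ÷ 2 = 25 remainder 1
25 ÷ 2 = 12 remainder 1
12 ÷ 2 = 6 remainder 0
6 ÷ 2 = 3 remainder 0
3 ÷ 2 = 1 remainder 1
1 ÷ 2 = 0 remainder 1
Reading remainders bottom to top: 11001111010011001010



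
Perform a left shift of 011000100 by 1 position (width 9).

Original: 011000100 (decimal 196)
Shift left by 1 position
Append 1 zero on the right
Result: 110001000 (decimal 392)
Equivalent: 196 << 1 = 196 × 2^1 = 392



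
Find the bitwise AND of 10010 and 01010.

AND: 1 only when both bits are 1
  10010
& 01010
-------
  00010
Decimal: 18 & 10 = 2



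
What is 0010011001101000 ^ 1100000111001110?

XOR: 1 when bits differ
  0010011001101000
^ 1100000111001110
------------------
  1110011110100110
Decimal: 9832 ^ 49614 = 59302



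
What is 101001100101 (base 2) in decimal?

Sum of powers of 2 for each 1-bit:
2^0 + 2^2 + 2^5 + 2^6 + 2^9 + 2^11
= 1 + 4 + 32 + 64 + 512 + 2048
= 2661



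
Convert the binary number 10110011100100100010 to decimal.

Sum of powers of 2 for each 1-bit:
2^1 + 2^5 + 2^8 + 2^11 + 2^12 + 2^13 + 2^16 + 2^17 + 2^19
= 2 + 32 + 256 + 2048 + 4096 + 8192 + 65536 + 131072 + 524288
= 735522



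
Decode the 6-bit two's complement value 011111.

Binary: 011111
Sign bit: 0 (non-negative)
Read directly as an unsigned value:
011111 = 16 + 8 + 4 + 2 + 1 = 31
Value: 31



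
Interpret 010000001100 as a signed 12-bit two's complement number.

Binary: 010000001100
Sign bit: 0 (non-negative)
Read directly as an unsigned value:
010000001100 = 1024 + 8 + 4 = 1036
Value: 1036



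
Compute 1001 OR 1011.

OR: 1 when either bit is 1
  1001
| 1011
------
  1011
Decimal: 9 | 11 = 11



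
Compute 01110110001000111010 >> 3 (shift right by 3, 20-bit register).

Original: 01110110001000111010 (decimal 483898)
Shift right by 3 positions
Drop the 3 low bits; fill with zeros on the left
Result: 00001110110001000111 (decimal 60487)
Equivalent: 483898 >> 3 = 483898 ÷ 2^3 = 60487



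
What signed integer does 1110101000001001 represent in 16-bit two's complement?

Binary: 1110101000001001
Sign bit: 1 (negative)
Invert: 0001010111110110
Add 1:  0001010111110111
Magnitude: 0001010111110111 = 4096 + 1024 + 256 + 128 + 64 + 32 + 16 + 4 + 2 + 1 = 5623
Value: -5623



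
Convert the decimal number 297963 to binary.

Using repeated division by 2:
297963 ÷ 2 = 148981 remainder 1
148981 ÷ 2 = 74490 remainder 1
74490 ÷ 2 = 37245 remainder 0
37245 ÷ 2 = 18622 remainder 1
18622 ÷ 2 = 9311 remainder 0
9311 ÷ 2 = 4655 remainder 1
4655 ÷ 2 = 2327 remainder 1
2327 ÷ 2 = 1163 remainder 1
1163 ÷ 2 = 581 remainder 1
581 ÷ 2 = 290 remainder 1
290 ÷ 2 = 145 remainder 0
145 ÷ 2 = 72 remainder 1
72 ÷ 2 = 36 remainder 0
36 ÷ 2 = 18 remainder 0
18 ÷ 2 = 9 remainder 0
9 ÷ 2 = 4 remainder 1
4 ÷ 2 = 2 remainder 0
2 ÷ 2 = 1 remainder 0
1 ÷ 2 = 0 remainder 1
Reading remainders bottom to top: 1001000101111101011



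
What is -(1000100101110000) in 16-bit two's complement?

Original (sign bit 1, negative): 1000100101110000
Step 1 - Invert all bits: 0111011010001111
Step 2 - Add 1: 0111011010010000
Verification: 1000100101110000 + 0111011010010000 = 10000000000000000; discarding the end carry (carry out of the top bit) leaves the 16-bit value 0000000000000000, as required for x + (-x)



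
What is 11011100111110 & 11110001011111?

AND: 1 only when both bits are 1
  11011100111110
& 11110001011111
----------------
  11010000011110
Decimal: 14142 & 15455 = 13342



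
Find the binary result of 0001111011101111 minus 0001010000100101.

Method 1 - Direct subtraction (column by column from the right: bit − bit − borrow-in; if negative, add 2 and borrow 1 from the next column):
borrow: 0000000000000000
        0001111011101111
-       0001010000100101
------------------------
        0000101011001010

Method 2 - Add two's complement:
Two's complement of 0001010000100101: invert → 1110101111011010, add 1 → 1110101111011011
  0001111011101111
+ 1110101111011011
------------------
 10000101011001010  (end carry out of the top bit = 1)
Discarding the end carry: 0000101011001010
Decimal check:
  0001111011101111 = 4096 + 2048 + 1024 + 512 + 128 + 64 + 32 + 8 + 4 + 2 + 1 = 7919
  0001010000100101 = 4096 + 1024 + 32 + 4 + 1 = 5157
  7919 - 5157 = 2762, and 0000101011001010 = 2048 + 512 + 128 + 64 + 8 + 2 = 2762 ✓



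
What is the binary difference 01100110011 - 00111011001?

Method 1 - Direct subtraction (column by column from the right: bit − bit − borrow-in; if negative, add 2 and borrow 1 from the next column):
borrow: 01110110000
        01100110011
-       00111011001
-------------------
        00101011010

Method 2 - Add two's complement:
Two's complement of 00111011001: invert → 11000100110, add 1 → 11000100111
  01100110011
+ 11000100111
-------------
 100101011010  (end carry out of the top bit = 1)
Discarding the end carry: 00101011010
Decimal check:
  01100110011 = 512 + 256 + 32 + 16 + 2 + 1 = 819
  00111011001 = 256 + 128 + 64 + 16 + 8 + 1 = 473
  819 - 473 = 346, and 00101011010 = 256 + 64 + 16 + 8 + 2 = 346 ✓



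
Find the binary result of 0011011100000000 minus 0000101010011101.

Method 1 - Direct subtraction (column by column from the right: bit − bit − borrow-in; if negative, add 2 and borrow 1 from the next column):
borrow: 0001000111111110
        0011011100000000
-       0000101010011101
------------------------
        0010110001100011

Method 2 - Add two's complement:
Two's complement of 0000101010011101: invert → 1111010101100010, add 1 → 1111010101100011
  0011011100000000
+ 1111010101100011
------------------
 10010110001100011  (end carry out of the top bit = 1)
Discarding the end carry: 0010110001100011
Decimal check:
  0011011100000000 = 8192 + 4096 + 1024 + 512 + 256 = 14080
  0000101010011101 = 2048 + 512 + 128 + 16 + 8 + 4 + 1 = 2717
  14080 - 2717 = 11363, and 0010110001100011 = 8192 + 2048 + 1024 + 64 + 32 + 2 + 1 = 11363 ✓



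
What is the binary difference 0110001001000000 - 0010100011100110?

Method 1 - Direct subtraction (column by column from the right: bit − bit − borrow-in; if negative, add 2 and borrow 1 from the next column):
borrow: 0111001111111100
        0110001001000000
-       0010100011100110
------------------------
        0011100101011010

Method 2 - Add two's complement:
Two's complement of 0010100011100110: invert → 1101011100011001, add 1 → 1101011100011010
  0110001001000000
+ 1101011100011010
------------------
 10011100101011010  (end carry out of the top bit = 1)
Discarding the end carry: 0011100101011010
Decimal check:
  0110001001000000 = 16384 + 8192 + 512 + 64 = 25152
  0010100011100110 = 8192 + 2048 + 128 + 64 + 32 + 4 + 2 = 10470
  25152 - 10470 = 14682, and 0011100101011010 = 8192 + 4096 + 2048 + 256 + 64 + 16 + 8 + 2 = 14682 ✓



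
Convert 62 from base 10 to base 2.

Using repeated division by 2:
62 ÷ 2 = 31 remainder 0
31 ÷ 2 = 15 remainder 1
15 ÷ 2 = 7 remainder 1
7 ÷ 2 = 3 remainder 1
3 ÷ 2 = 1 remainder 1
1 ÷ 2 = 0 remainder 1
Reading remainders bottom to top: 111110



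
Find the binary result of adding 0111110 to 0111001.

Add column by column from the right: bit + bit + carry-in; write the sum mod 2, carry 1 when the sum is 2 or 3.
carry:  1110000
        0111110
+       0111001
---------------
       01110111
(the carry out of the leftmost column, 0, becomes the leading bit)
Decimal check:
  0111110 = 32 + 16 + 8 + 4 + 2 = 62
  0111001 = 32 + 16 + 8 + 1 = 57
  62 + 57 = 119, and 01110111 = 64 + 32 + 16 + 4 + 2 + 1 = 119 ✓



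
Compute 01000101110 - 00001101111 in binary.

Method 1 - Direct subtraction (column by column from the right: bit − bit − borrow-in; if negative, add 2 and borrow 1 from the next column):
borrow: 01111111110
        01000101110
-       00001101111
-------------------
        00110111111

Method 2 - Add two's complement:
Two's complement of 00001101111: invert → 11110010000, add 1 → 11110010001
  01000101110
+ 11110010001
-------------
 100110111111  (end carry out of the top bit = 1)
Discarding the end carry: 00110111111
Decimal check:
  01000101110 = 512 + 32 + 8 + 4 + 2 = 558
  00001101111 = 64 + 32 + 8 + 4 + 2 + 1 = 111
  558 - 111 = 447, and 00110111111 = 256 + 128 + 32 + 16 + 8 + 4 + 2 + 1 = 447 ✓



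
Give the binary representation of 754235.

Using repeated division by 2:
754235 ÷ 2 = 377117 remainder 1
377117 ÷ 2 = 188558 remainder 1
188558 ÷ 2 = 94279 remainder 0
94279 ÷ 2 = 47139 remainder 1
47139 ÷ 2 = 23569 remainder 1
23569 ÷ 2 = 11784 remainder 1
11784 ÷ 2 = 5892 remainder 0
5892 ÷ 2 = 2946 remainder 0
2946 ÷ 2 = 1473 remainder 0
1473 ÷ 2 = 736 remainder 1
736 ÷ 2 = 368 remainder 0
368 ÷ 2 = 184 remainder 0
184 ÷ 2 = 92 remainder 0
92 ÷ 2 = 46 remainder 0
46 ÷ 2 = 23 remainder 0
23 ÷ 2 = 11 remainder 1
11 ÷ 2 = 5 remainder 1
5 ÷ 2 = 2 remainder 1
2 ÷ 2 = 1 remainder 0
1 ÷ 2 = 0 remainder 1
Reading remainders bottom to top: 10111000001000111011



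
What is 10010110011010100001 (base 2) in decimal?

Sum of powers of 2 for each 1-bit:
2^0 + 2^5 + 2^7 + 2^9 + 2^10 + 2^13 + 2^14 + 2^16 + 2^19
= 1 + 32 + 128 + 512 + 1024 + 8192 + 16384 + 65536 + 524288
= 616097



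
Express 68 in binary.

Using repeated division by 2:
68 ÷ 2 = 34 remainder 0
34 ÷ 2 = 17 remainder 0
17 ÷ 2 = 8 remainder 1
8 ÷ 2 = 4 remainder 0
4 ÷ 2 = 2 remainder 0
2 ÷ 2 = 1 remainder 0
1 ÷ 2 = 0 remainder 1
Reading remainders bottom to top: 1000100



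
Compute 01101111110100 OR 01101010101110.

OR: 1 when either bit is 1
  01101111110100
| 01101010101110
----------------
  01101111111110
Decimal: 7156 | 6830 = 7166



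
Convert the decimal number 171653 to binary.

Using repeated division by 2:
171653 ÷ 2 = 85826 remainder 1
85826 ÷ 2 = 42913 remainder 0
42913 ÷ 2 = 21456 remainder 1
21456 ÷ 2 = 10728 remainder 0
10728 ÷ 2 = 5364 remainder 0
5364 ÷ 2 = 2682 remainder 0
2682 ÷ 2 = 1341 remainder 0
1341 ÷ 2 = 670 remainder 1
670 ÷ 2 = 335 remainder 0
335 ÷ 2 = 167 remainder 1
167 ÷ 2 = 83 remainder 1
83 ÷ 2 = 41 remainder 1
41 ÷ 2 = 20 remainder 1
20 ÷ 2 = 10 remainder 0
10 ÷ 2 = 5 remainder 0
5 ÷ 2 = 2 remainder 1
2 ÷ 2 = 1 remainder 0
1 ÷ 2 = 0 remainder 1
Reading remainders bottom to top: 101001111010000101



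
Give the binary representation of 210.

Using repeated division by 2:
210 ÷ 2 = 105 remainder 0
105 ÷ 2 = 52 remainder 1
52 ÷ 2 = 26 remainder 0
26 ÷ 2 = 13 remainder 0
13 ÷ 2 = 6 remainder 1
6 ÷ 2 = 3 remainder 0
3 ÷ 2 = 1 remainder 1
1 ÷ 2 = 0 remainder 1
Reading remainders bottom to top: 11010010



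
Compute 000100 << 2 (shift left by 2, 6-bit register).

Original: 000100 (decimal 4)
Shift left by 2 positions
Append 2 zeros on the right
Result: 010000 (decimal 16)
Equivalent: 4 << 2 = 4 × 2^2 = 16



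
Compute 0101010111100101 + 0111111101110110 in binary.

Add column by column from the right: bit + bit + carry-in; write the sum mod 2, carry 1 when the sum is 2 or 3.
carry:  1111111111001000
        0101010111100101
+       0111111101110110
------------------------
       01101010101011011
(the carry out of the leftmost column, 0, becomes the leading bit)
Decimal check:
  0101010111100101 = 16384 + 4096 + 1024 + 256 + 128 + 64 + 32 + 4 + 1 = 21989
  0111111101110110 = 16384 + 8192 + 4096 + 2048 + 1024 + 512 + 256 + 64 + 32 + 16 + 4 + 2 = 32630
  21989 + 32630 = 54619, and 01101010101011011 = 32768 + 16384 + 4096 + 1024 + 256 + 64 + 16 + 8 + 2 + 1 = 54619 ✓



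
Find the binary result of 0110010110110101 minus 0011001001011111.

Method 1 - Direct subtraction (column by column from the right: bit − bit − borrow-in; if negative, add 2 and borrow 1 from the next column):
borrow: 0110010010111100
        0110010110110101
-       0011001001011111
------------------------
        0011001101010110

Method 2 - Add two's complement:
Two's complement of 0011001001011111: invert → 1100110110100000, add 1 → 1100110110100001
  0110010110110101
+ 1100110110100001
------------------
 10011001101010110  (end carry out of the top bit = 1)
Discarding the end carry: 0011001101010110
Decimal check:
  0110010110110101 = 16384 + 8192 + 1024 + 256 + 128 + 32 + 16 + 4 + 1 = 26037
  0011001001011111 = 8192 + 4096 + 512 + 64 + 16 + 8 + 4 + 2 + 1 = 12895
  26037 - 12895 = 13142, and 0011001101010110 = 8192 + 4096 + 512 + 256 + 64 + 16 + 4 + 2 = 13142 ✓



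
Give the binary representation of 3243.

Using repeated division by 2:
3243 ÷ 2 = 1621 remainder 1
1621 ÷ 2 = 810 remainder 1
810 ÷ 2 = 405 remainder 0
405 ÷ 2 = 202 remainder 1
202 ÷ 2 = 101 remainder 0
101 ÷ 2 = 50 remainder 1
50 ÷ 2 = 25 remainder 0
25 ÷ 2 = 12 remainder 1
12 ÷ 2 = 6 remainder 0
6 ÷ 2 = 3 remainder 0
3 ÷ 2 = 1 remainder 1
1 ÷ 2 = 0 remainder 1
Reading remainders bottom to top: 110010101011



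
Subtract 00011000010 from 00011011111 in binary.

Method 1 - Direct subtraction (column by column from the right: bit − bit − borrow-in; if negative, add 2 and borrow 1 from the next column):
borrow: 00000000000
        00011011111
-       00011000010
-------------------
        00000011101

Method 2 - Add two's complement:
Two's complement of 00011000010: invert → 11100111101, add 1 → 11100111110
  00011011111
+ 11100111110
-------------
 100000011101  (end carry out of the top bit = 1)
Discarding the end carry: 00000011101
Decimal check:
  00011011111 = 128 + 64 + 16 + 8 + 4 + 2 + 1 = 223
  00011000010 = 128 + 64 + 2 = 194
  223 - 194 = 29, and 00000011101 = 16 + 8 + 4 + 1 = 29 ✓



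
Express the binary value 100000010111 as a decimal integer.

Sum of powers of 2 for each 1-bit:
2^0 + 2^1 + 2^2 + 2^4 + 2^11
= 1 + 2 + 4 + 16 + 2048
= 2071

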